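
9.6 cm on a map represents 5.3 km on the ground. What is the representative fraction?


ground = 5.3 km = 530000 cm; RF denominator = ground / map = 530000 / 9.6 ≈ 55208; RF = 1:55208

1:55208


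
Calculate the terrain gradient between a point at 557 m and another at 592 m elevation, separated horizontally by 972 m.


gradient = (592 - 557) / 972 = 35 / 972 = 0.036

0.036


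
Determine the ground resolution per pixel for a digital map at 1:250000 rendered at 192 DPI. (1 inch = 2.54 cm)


pixel_cm = 2.54 / 192 ≈ 0.013229 cm
ground = pixel_cm * 250000 / 100 = 2.54 * 250000 / (192 * 100) = 635000 / 19200 ≈ 33.07 m

33.07 m


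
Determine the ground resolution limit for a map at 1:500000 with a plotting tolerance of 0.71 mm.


ground = 0.71 mm * 500000 / 1000 = 355.0 m

355.0 m


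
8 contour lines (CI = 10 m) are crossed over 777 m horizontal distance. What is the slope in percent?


elevation change = 8 * 10 = 80 m
slope = 80 / 777 * 100 = 10.3%

10.3%


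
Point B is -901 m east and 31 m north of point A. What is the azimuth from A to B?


az = atan2(-901, 31) = -88.0 deg
adjusted to 0-360: 272.0 degrees

272.0 degrees


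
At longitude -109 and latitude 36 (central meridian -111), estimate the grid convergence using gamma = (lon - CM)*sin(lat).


gamma = (-109 - -111) * sin(36) = 2 * 0.587785 = 1.176 degrees

1.176 degrees


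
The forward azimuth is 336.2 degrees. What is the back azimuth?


back azimuth = (336.2 + 180) mod 360 = 156.2 degrees

156.2 degrees


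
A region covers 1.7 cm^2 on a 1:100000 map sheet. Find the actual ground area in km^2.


ground_area = 1.7 * (100000/100)^2 = 1700000.0 m^2 = 1.7 km^2

1.7 km^2


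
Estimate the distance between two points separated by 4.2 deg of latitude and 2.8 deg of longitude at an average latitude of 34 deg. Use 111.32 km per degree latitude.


dlat_km = 4.2 * 111.32 = 467.544
dlon_km = 2.8 * 111.32 * cos(34) ≈ 258.408
dist = sqrt(467.544^2 + 258.408^2) ≈ 534.2 km

534.2 km


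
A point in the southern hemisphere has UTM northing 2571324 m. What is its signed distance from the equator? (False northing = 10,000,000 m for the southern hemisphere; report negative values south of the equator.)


For southern: actual = 2571324 - 10000000 = -7428676 m

-7428676 m


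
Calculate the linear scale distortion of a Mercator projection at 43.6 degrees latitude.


SF = 1 / cos(43.6) = 1 / 0.724172 = 1.381

1.381


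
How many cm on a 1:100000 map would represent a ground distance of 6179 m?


map_cm = 6179 * 100 / 100000 = 6.179 cm ≈ 6.18 cm

6.18 cm


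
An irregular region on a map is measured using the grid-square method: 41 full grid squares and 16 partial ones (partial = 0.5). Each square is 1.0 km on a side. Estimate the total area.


effective squares = 41 + 16 * 0.5 = 49.0
area = 49.0 * 1.0 = 49.0 km^2

49.0 km^2


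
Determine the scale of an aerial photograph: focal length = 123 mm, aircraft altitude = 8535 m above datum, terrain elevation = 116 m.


scale = f / (H - h) = 123 mm / 8419 m = 123 / 8419000 = 1:68447

1:68447


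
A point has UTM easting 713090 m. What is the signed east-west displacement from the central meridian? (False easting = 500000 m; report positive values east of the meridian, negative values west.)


displacement = 713090 - 500000 = 213090 m

213090 m


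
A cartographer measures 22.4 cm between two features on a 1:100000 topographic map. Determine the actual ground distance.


ground = 22.4 cm * 100000 / 100 = 22400.0 m = 22.4 km

22.4 km


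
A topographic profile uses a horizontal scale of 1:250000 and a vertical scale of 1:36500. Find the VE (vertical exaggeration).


VE = horizontal_scale / vertical_scale = 250000 / 36500 ≈ 6.8

6.8x


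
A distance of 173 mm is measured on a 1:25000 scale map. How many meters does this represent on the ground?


ground = 173 mm * 25000 / 1000 = 4325.0 m

4325.0 m


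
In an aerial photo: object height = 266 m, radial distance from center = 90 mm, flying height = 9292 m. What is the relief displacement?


d = h * r / H = 266 * 90 / 9292 = 2.58 mm

2.58 mm


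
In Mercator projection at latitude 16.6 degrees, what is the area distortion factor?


area_distortion = 1/cos^2(16.6) = 1.089

1.089


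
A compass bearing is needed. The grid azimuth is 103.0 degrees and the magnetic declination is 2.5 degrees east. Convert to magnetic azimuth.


magnetic azimuth = grid azimuth - declination (east +ve)
mag_az = 103.0 - 2.5 = 100.5 degrees

100.5 degrees


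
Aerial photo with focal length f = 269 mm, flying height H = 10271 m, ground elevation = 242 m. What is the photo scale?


scale = f / (H - h) = 269 mm / 10029 m = 269 / 10029000 = 1:37283

1:37283


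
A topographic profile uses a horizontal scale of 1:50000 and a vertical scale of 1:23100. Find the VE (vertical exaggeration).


VE = horizontal_scale / vertical_scale = 50000 / 23100 ≈ 2.2

2.2x


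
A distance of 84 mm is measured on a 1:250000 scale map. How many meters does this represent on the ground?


ground = 84 mm * 250000 / 1000 = 21000.0 m

21000.0 m


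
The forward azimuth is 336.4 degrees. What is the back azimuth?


back azimuth = (336.4 + 180) mod 360 = 156.4 degrees

156.4 degrees


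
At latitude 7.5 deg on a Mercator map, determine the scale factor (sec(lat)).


SF = 1 / cos(7.5) = 1 / 0.991445 = 1.009

1.009


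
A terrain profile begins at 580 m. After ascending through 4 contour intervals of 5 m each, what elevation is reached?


elevation = 580 + 4 * 5 = 600 m

600 m


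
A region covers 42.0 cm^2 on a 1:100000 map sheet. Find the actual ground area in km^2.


ground_area = 42.0 * (100000/100)^2 = 42000000.0 m^2 = 42.0 km^2

42.0 km^2


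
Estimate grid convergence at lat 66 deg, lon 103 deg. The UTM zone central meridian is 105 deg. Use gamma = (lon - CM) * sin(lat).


gamma = (103 - 105) * sin(66) = -2 * 0.913545 = -1.827 degrees

-1.827 degrees


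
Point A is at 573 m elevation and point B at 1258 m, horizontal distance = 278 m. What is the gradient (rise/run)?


gradient = (1258 - 573) / 278 = 685 / 278 = 2.464

2.464


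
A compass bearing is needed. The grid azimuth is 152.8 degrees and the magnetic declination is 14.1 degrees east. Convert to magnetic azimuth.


magnetic azimuth = grid azimuth - declination (east +ve)
mag_az = 152.8 - 14.1 = 138.7 degrees

138.7 degrees


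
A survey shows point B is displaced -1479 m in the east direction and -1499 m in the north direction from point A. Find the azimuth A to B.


az = atan2(-1479, -1499) = -135.4 deg
adjusted to 0-360: 224.6 degrees

224.6 degrees


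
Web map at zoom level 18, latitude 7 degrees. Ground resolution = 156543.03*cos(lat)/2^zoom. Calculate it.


res = 156543.03 * cos(7) / 2^18 = 156543.03 * 0.99254615 / 262144 = 0.59 m/pixel

0.59 m/pixel


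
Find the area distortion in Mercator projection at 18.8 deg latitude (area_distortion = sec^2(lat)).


area_distortion = 1/cos^2(18.8) = 1.116

1.116


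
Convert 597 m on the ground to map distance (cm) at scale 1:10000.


map_cm = 597 * 100 / 10000 = 5.97 cm

5.97 cm


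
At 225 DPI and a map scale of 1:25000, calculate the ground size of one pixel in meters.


pixel_cm = 2.54 / 225 ≈ 0.011289 cm
ground = pixel_cm * 25000 / 100 = 2.54 * 25000 / (225 * 100) = 63500 / 22500 ≈ 2.82 m

2.82 m


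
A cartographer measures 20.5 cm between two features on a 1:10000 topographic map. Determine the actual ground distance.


ground = 20.5 cm * 10000 / 100 = 2050.0 m = 2.05 km

2.05 km


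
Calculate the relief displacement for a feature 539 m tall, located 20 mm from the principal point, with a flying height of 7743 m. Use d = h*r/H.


d = h * r / H = 539 * 20 / 7743 = 1.39 mm

1.39 mm


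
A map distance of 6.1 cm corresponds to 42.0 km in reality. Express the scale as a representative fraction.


ground = 42.0 km = 4200000 cm; RF denominator = ground / map = 4200000 / 6.1 ≈ 688525; RF = 1:688525

1:688525


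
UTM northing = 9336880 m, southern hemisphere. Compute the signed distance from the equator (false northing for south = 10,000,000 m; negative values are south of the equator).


For southern: actual = 9336880 - 10000000 = -663120 m

-663120 m


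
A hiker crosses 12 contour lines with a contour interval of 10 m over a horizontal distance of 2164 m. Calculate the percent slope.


elevation change = 12 * 10 = 120 m
slope = 120 / 2164 * 100 = 5.5%

5.5%


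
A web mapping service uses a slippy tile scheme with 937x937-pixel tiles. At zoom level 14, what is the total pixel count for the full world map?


tiles per axis = 2^14 = 16384
total tiles = 16384^2 = 268435456
pixels per axis = 16384 * 937 = 15351808
total pixels = 15351808^2 = 235678008868864

235678008868864 pixels


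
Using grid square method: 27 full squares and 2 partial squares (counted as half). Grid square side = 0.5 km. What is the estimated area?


effective squares = 27 + 2 * 0.5 = 28.0
area = 28.0 * 0.25 = 7.0 km^2

7.0 km^2


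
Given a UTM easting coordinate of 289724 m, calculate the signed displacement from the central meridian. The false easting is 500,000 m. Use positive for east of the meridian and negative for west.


displacement = 289724 - 500000 = -210276 m

-210276 m


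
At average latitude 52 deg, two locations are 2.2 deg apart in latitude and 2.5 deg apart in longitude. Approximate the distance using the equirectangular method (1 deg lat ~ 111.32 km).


dlat_km = 2.2 * 111.32 = 244.904
dlon_km = 2.5 * 111.32 * cos(52) ≈ 171.339
dist = sqrt(244.904^2 + 171.339^2) ≈ 298.9 km

298.9 km


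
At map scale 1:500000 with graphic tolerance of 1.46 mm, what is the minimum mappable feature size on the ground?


ground = 1.46 mm * 500000 / 1000 = 730.0 m

730.0 m


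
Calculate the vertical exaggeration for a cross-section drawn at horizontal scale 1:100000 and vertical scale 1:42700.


VE = horizontal_scale / vertical_scale = 100000 / 42700 ≈ 2.3

2.3x


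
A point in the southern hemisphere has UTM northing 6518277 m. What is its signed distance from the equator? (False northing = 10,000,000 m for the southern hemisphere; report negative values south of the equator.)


For southern: actual = 6518277 - 10000000 = -3481723 m

-3481723 m


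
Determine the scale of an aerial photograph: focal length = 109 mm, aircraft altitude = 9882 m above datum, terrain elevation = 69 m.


scale = f / (H - h) = 109 mm / 9813 m = 109 / 9813000 = 1:90028

1:90028


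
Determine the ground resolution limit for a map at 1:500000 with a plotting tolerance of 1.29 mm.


ground = 1.29 mm * 500000 / 1000 = 645.0 m

645.0 m


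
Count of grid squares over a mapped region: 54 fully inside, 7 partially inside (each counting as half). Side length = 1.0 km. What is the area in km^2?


effective squares = 54 + 7 * 0.5 = 57.5
area = 57.5 * 1.0 = 57.5 km^2

57.5 km^2


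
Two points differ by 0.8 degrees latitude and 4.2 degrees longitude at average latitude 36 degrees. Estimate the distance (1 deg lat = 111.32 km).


dlat_km = 0.8 * 111.32 = 89.056
dlon_km = 4.2 * 111.32 * cos(36) ≈ 378.251
dist = sqrt(89.056^2 + 378.251^2) ≈ 388.6 km

388.6 km


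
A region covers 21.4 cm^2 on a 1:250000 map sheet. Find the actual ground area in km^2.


ground_area = 21.4 * (250000/100)^2 = 133750000.0 m^2 = 133.75 km^2

133.75 km^2


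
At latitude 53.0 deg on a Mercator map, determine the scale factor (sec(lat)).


SF = 1 / cos(53.0) = 1 / 0.601815 = 1.662

1.662


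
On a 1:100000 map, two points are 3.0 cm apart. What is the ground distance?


ground = 3.0 cm * 100000 / 100 = 3000.0 m = 3.0 km

3.0 km


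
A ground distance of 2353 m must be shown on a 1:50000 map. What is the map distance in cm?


map_cm = 2353 * 100 / 50000 = 4.706 cm ≈ 4.71 cm

4.71 cm


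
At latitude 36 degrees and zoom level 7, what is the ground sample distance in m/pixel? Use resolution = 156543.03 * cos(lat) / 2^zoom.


res = 156543.03 * cos(36) / 2^7 = 156543.03 * 0.80901699 / 128 = 989.42 m/pixel

989.42 m/pixel


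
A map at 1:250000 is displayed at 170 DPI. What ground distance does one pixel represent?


pixel_cm = 2.54 / 170 ≈ 0.014941 cm
ground = pixel_cm * 250000 / 100 = 2.54 * 250000 / (170 * 100) = 635000 / 17000 ≈ 37.35 m

37.35 m


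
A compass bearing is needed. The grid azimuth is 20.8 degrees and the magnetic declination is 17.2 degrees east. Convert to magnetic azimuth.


magnetic azimuth = grid azimuth - declination (east +ve)
mag_az = 20.8 - 17.2 = 3.6 degrees

3.6 degrees


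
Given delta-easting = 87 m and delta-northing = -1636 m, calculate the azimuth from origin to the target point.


az = atan2(87, -1636) = 177.0 deg
adjusted to 0-360: 177.0 degrees

177.0 degrees


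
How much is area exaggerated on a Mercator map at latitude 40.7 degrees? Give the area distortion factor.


area_distortion = 1/cos^2(40.7) = 1.74

1.74


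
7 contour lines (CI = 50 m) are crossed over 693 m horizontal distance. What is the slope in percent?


elevation change = 7 * 50 = 350 m
slope = 350 / 693 * 100 = 50.5%

50.5%


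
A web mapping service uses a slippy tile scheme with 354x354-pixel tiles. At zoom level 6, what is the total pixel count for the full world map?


tiles per axis = 2^6 = 64
total tiles = 64^2 = 4096
pixels per axis = 64 * 354 = 22656
total pixels = 22656^2 = 513294336

513294336 pixels


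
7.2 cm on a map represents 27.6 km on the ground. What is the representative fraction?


ground = 27.6 km = 2760000 cm; RF denominator = ground / map = 2760000 / 7.2 ≈ 383333; RF = 1:383333

1:383333


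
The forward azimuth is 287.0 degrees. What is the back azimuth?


back azimuth = (287.0 + 180) mod 360 = 107.0 degrees

107.0 degrees


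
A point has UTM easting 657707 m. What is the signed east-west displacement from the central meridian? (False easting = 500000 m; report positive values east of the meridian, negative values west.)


displacement = 657707 - 500000 = 157707 m

157707 m


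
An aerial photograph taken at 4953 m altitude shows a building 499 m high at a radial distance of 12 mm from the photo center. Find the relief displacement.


d = h * r / H = 499 * 12 / 4953 = 1.21 mm

1.21 mm


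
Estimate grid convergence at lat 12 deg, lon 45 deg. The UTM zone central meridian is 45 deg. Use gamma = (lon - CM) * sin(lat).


gamma = (45 - 45) * sin(12) = 0 * 0.207912 = 0.0 degrees

0.0 degrees


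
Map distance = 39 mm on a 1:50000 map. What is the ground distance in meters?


ground = 39 mm * 50000 / 1000 = 1950.0 m

1950.0 m


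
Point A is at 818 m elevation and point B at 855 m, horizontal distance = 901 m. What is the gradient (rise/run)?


gradient = (855 - 818) / 901 = 37 / 901 = 0.0411

0.0411


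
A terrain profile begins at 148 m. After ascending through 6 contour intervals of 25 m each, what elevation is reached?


elevation = 148 + 6 * 25 = 298 m

298 m


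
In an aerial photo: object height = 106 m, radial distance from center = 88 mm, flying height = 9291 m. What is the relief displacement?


d = h * r / H = 106 * 88 / 9291 = 1.0 mm

1.0 mm


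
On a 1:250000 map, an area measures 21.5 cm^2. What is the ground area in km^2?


ground_area = 21.5 * (250000/100)^2 = 134375000.0 m^2 = 134.375 km^2

134.375 km^2


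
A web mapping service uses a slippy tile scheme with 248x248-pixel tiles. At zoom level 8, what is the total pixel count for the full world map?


tiles per axis = 2^8 = 256
total tiles = 256^2 = 65536
pixels per axis = 256 * 248 = 63488
total pixels = 63488^2 = 4030726144

4030726144 pixels


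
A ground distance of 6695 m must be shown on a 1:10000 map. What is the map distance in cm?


map_cm = 6695 * 100 / 10000 = 66.95 cm

66.95 cm


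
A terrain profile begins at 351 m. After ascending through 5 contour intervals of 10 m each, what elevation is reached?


elevation = 351 + 5 * 10 = 401 m

401 m


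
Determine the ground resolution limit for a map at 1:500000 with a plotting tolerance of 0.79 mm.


ground = 0.79 mm * 500000 / 1000 = 395.0 m

395.0 m


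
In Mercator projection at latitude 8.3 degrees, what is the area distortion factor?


area_distortion = 1/cos^2(8.3) = 1.021

1.021


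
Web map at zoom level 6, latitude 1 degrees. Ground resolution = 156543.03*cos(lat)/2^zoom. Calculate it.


res = 156543.03 * cos(1) / 2^6 = 156543.03 * 0.9998477 / 64 = 2445.61 m/pixel

2445.61 m/pixel


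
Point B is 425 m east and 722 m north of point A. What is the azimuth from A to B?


az = atan2(425, 722) = 30.5 deg
adjusted to 0-360: 30.5 degrees

30.5 degrees


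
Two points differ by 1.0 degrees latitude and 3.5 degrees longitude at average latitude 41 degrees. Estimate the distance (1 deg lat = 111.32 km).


dlat_km = 1.0 * 111.32 = 111.32
dlon_km = 3.5 * 111.32 * cos(41) ≈ 294.05
dist = sqrt(111.32^2 + 294.05^2) ≈ 314.4 km

314.4 km


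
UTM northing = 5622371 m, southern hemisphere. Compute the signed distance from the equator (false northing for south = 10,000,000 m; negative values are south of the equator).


For southern: actual = 5622371 - 10000000 = -4377629 m

-4377629 m


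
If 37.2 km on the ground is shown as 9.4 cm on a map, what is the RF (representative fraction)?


ground = 37.2 km = 3720000 cm; RF denominator = ground / map = 3720000 / 9.4 ≈ 395745; RF = 1:395745

1:395745


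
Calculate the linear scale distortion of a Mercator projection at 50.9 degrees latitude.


SF = 1 / cos(50.9) = 1 / 0.630676 = 1.586

1.586


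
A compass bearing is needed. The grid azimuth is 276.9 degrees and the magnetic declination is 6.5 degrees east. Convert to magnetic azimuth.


magnetic azimuth = grid azimuth - declination (east +ve)
mag_az = 276.9 - 6.5 = 270.4 degrees

270.4 degrees


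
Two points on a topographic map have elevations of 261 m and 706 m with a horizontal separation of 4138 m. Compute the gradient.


gradient = (706 - 261) / 4138 = 445 / 4138 = 0.1075

0.1075


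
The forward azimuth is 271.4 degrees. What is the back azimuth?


back azimuth = (271.4 + 180) mod 360 = 91.4 degrees

91.4 degrees


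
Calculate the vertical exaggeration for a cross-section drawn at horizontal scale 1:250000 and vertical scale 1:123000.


VE = horizontal_scale / vertical_scale = 250000 / 123000 ≈ 2.0

2.0x


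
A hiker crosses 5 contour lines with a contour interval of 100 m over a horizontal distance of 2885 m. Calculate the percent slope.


elevation change = 5 * 100 = 500 m
slope = 500 / 2885 * 100 = 17.3%

17.3%


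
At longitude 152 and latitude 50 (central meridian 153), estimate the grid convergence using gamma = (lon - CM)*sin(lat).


gamma = (152 - 153) * sin(50) = -1 * 0.766044 = -0.766 degrees

-0.766 degrees


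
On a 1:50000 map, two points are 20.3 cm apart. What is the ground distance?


ground = 20.3 cm * 50000 / 100 = 10150.0 m = 10.15 km

10.15 km


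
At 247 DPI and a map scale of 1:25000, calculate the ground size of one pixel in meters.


pixel_cm = 2.54 / 247 ≈ 0.010283 cm
ground = pixel_cm * 25000 / 100 = 2.54 * 25000 / (247 * 100) = 63500 / 24700 ≈ 2.57 m

2.57 m


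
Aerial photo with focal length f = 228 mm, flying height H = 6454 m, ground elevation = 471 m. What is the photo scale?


scale = f / (H - h) = 228 mm / 5983 m = 228 / 5983000 = 1:26241

1:26241


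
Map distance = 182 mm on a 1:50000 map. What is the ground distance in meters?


ground = 182 mm * 50000 / 1000 = 9100.0 m

9100.0 m


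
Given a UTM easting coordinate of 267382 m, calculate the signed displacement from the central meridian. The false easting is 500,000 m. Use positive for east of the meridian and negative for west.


displacement = 267382 - 500000 = -232618 m

-232618 m


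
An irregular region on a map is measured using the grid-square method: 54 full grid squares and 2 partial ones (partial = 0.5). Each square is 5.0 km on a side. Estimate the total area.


effective squares = 54 + 2 * 0.5 = 55.0
area = 55.0 * 25.0 = 1375.0 km^2

1375.0 km^2


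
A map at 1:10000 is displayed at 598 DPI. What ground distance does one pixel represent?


pixel_cm = 2.54 / 598 ≈ 0.004247 cm
ground = pixel_cm * 10000 / 100 = 2.54 * 10000 / (598 * 100) = 25400 / 59800 ≈ 0.42 m

0.42 m


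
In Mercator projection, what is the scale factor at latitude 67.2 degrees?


SF = 1 / cos(67.2) = 1 / 0.387516 = 2.581

2.581


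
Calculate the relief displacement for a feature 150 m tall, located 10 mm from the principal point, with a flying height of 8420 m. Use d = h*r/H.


d = h * r / H = 150 * 10 / 8420 = 0.18 mm

0.18 mm


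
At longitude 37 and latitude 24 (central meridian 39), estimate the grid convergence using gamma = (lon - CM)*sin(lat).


gamma = (37 - 39) * sin(24) = -2 * 0.406737 = -0.813 degrees

-0.813 degrees


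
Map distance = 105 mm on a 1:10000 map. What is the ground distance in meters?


ground = 105 mm * 10000 / 1000 = 1050.0 m

1050.0 m


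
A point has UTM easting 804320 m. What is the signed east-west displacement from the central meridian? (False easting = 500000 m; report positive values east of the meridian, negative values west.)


displacement = 804320 - 500000 = 304320 m

304320 m


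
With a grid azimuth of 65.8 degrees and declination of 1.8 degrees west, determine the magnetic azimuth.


magnetic azimuth = grid azimuth - declination (east +ve)
mag_az = 65.8 - -1.8 = 67.6 degrees

67.6 degrees


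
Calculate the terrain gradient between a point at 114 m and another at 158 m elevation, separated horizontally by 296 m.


gradient = (158 - 114) / 296 = 44 / 296 = 0.1486

0.1486


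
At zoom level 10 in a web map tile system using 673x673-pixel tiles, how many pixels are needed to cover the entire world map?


tiles per axis = 2^10 = 1024
total tiles = 1024^2 = 1048576
pixels per axis = 1024 * 673 = 689152
total pixels = 689152^2 = 474930479104

474930479104 pixels


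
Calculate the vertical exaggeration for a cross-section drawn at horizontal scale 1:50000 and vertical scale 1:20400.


VE = horizontal_scale / vertical_scale = 50000 / 20400 ≈ 2.5

2.5x


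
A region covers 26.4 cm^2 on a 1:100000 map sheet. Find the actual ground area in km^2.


ground_area = 26.4 * (100000/100)^2 = 26400000.0 m^2 = 26.4 km^2

26.4 km^2


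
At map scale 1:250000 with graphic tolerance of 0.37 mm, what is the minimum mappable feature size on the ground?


ground = 0.37 mm * 250000 / 1000 = 92.5 m

92.5 m


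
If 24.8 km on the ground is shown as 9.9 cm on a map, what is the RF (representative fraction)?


ground = 24.8 km = 2480000 cm; RF denominator = ground / map = 2480000 / 9.9 ≈ 250505; RF = 1:250505

1:250505


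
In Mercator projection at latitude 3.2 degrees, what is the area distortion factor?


area_distortion = 1/cos^2(3.2) = 1.003

1.003


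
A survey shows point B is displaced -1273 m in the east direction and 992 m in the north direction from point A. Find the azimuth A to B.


az = atan2(-1273, 992) = -52.1 deg
adjusted to 0-360: 307.9 degrees

307.9 degrees


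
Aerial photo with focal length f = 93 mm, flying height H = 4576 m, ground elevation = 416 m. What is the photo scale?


scale = f / (H - h) = 93 mm / 4160 m = 93 / 4160000 = 1:44731

1:44731


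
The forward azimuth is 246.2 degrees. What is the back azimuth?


back azimuth = (246.2 + 180) mod 360 = 66.2 degrees

66.2 degrees


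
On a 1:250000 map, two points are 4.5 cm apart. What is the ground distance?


ground = 4.5 cm * 250000 / 100 = 11250.0 m = 11.25 km

11.25 km


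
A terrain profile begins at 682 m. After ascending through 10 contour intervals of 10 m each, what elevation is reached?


elevation = 682 + 10 * 10 = 782 m

782 m


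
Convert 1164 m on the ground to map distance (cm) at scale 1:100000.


map_cm = 1164 * 100 / 100000 = 1.164 cm ≈ 1.16 cm

1.16 cm


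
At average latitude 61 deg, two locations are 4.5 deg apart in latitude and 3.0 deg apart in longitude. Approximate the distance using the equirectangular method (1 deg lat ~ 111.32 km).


dlat_km = 4.5 * 111.32 = 500.94
dlon_km = 3.0 * 111.32 * cos(61) ≈ 161.907
dist = sqrt(500.94^2 + 161.907^2) ≈ 526.5 km

526.5 km


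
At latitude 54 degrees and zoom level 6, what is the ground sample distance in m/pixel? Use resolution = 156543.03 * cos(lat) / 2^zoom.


res = 156543.03 * cos(54) / 2^6 = 156543.03 * 0.58778525 / 64 = 1437.71 m/pixel

1437.71 m/pixel


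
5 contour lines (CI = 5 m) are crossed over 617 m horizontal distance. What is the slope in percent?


elevation change = 5 * 5 = 25 m
slope = 25 / 617 * 100 = 4.1%

4.1%


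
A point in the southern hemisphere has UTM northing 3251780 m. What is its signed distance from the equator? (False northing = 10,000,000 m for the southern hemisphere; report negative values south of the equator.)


For southern: actual = 3251780 - 10000000 = -6748220 m

-6748220 m


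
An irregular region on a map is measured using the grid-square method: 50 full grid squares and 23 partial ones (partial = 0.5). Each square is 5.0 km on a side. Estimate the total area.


effective squares = 50 + 23 * 0.5 = 61.5
area = 61.5 * 25.0 = 1537.5 km^2

1537.5 km^2


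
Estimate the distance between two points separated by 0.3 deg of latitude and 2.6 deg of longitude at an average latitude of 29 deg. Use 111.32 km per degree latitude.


dlat_km = 0.3 * 111.32 = 33.396
dlon_km = 2.6 * 111.32 * cos(29) ≈ 253.143
dist = sqrt(33.396^2 + 253.143^2) ≈ 255.3 km

255.3 km


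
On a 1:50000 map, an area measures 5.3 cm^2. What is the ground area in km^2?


ground_area = 5.3 * (50000/100)^2 = 1325000.0 m^2 = 1.325 km^2

1.325 km^2


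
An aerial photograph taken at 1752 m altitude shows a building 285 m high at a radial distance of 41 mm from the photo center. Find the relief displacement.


d = h * r / H = 285 * 41 / 1752 = 6.67 mm

6.67 mm


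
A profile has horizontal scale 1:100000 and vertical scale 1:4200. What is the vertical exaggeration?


VE = horizontal_scale / vertical_scale = 100000 / 4200 ≈ 23.8

23.8x


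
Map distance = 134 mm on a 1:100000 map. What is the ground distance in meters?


ground = 134 mm * 100000 / 1000 = 13400.0 m

13400.0 m


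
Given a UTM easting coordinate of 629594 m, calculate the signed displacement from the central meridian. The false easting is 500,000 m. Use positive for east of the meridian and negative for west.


displacement = 629594 - 500000 = 129594 m

129594 m


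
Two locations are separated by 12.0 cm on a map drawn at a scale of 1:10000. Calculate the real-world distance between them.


ground = 12.0 cm * 10000 / 100 = 1200.0 m = 1.2 km

1.2 km


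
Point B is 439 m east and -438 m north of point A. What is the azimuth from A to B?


az = atan2(439, -438) = 134.9 deg
adjusted to 0-360: 134.9 degrees

134.9 degrees


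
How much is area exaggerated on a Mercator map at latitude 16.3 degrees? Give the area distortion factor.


area_distortion = 1/cos^2(16.3) = 1.086

1.086


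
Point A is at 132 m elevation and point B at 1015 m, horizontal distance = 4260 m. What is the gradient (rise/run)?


gradient = (1015 - 132) / 4260 = 883 / 4260 = 0.2073

0.2073


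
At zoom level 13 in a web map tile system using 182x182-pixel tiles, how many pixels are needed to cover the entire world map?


tiles per axis = 2^13 = 8192
total tiles = 8192^2 = 67108864
pixels per axis = 8192 * 182 = 1490944
total pixels = 1490944^2 = 2222914011136

2222914011136 pixels


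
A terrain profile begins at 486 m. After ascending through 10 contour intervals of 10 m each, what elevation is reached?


elevation = 486 + 10 * 10 = 586 m

586 m


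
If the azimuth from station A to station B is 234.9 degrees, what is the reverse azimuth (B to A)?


back azimuth = (234.9 + 180) mod 360 = 54.9 degrees

54.9 degrees


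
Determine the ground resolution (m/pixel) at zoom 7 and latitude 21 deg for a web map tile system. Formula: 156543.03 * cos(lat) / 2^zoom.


res = 156543.03 * cos(21) / 2^7 = 156543.03 * 0.93358043 / 128 = 1141.76 m/pixel

1141.76 m/pixel


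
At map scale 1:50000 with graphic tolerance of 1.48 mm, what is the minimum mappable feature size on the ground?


ground = 1.48 mm * 50000 / 1000 = 74.0 m

74.0 m


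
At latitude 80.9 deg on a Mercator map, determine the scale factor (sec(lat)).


SF = 1 / cos(80.9) = 1 / 0.158158 = 6.323

6.323


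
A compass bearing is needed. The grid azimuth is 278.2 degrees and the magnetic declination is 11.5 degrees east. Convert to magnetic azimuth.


magnetic azimuth = grid azimuth - declination (east +ve)
mag_az = 278.2 - 11.5 = 266.7 degrees

266.7 degrees


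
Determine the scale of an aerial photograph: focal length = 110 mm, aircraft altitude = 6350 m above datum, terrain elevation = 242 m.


scale = f / (H - h) = 110 mm / 6108 m = 110 / 6108000 = 1:55527

1:55527


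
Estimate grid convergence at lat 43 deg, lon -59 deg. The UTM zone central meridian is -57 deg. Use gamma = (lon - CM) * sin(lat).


gamma = (-59 - -57) * sin(43) = -2 * 0.681998 = -1.364 degrees

-1.364 degrees


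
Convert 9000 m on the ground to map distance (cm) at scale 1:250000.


map_cm = 9000 * 100 / 250000 = 3.6 cm

3.6 cm


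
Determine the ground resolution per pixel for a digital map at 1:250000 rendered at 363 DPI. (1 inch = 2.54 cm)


pixel_cm = 2.54 / 363 ≈ 0.006997 cm
ground = pixel_cm * 250000 / 100 = 2.54 * 250000 / (363 * 100) = 635000 / 36300 ≈ 17.49 m

17.49 m


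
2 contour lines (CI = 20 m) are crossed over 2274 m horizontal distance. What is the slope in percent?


elevation change = 2 * 20 = 40 m
slope = 40 / 2274 * 100 = 1.8%

1.8%


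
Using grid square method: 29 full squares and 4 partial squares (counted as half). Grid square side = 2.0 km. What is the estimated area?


effective squares = 29 + 4 * 0.5 = 31.0
area = 31.0 * 4.0 = 124.0 km^2

124.0 km^2


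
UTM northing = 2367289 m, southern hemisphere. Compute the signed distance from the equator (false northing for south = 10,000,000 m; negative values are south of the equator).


For southern: actual = 2367289 - 10000000 = -7632711 m

-7632711 m


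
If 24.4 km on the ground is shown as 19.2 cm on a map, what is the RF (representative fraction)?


ground = 24.4 km = 2440000 cm; RF denominator = ground / map = 2440000 / 19.2 ≈ 127083; RF = 1:127083

1:127083


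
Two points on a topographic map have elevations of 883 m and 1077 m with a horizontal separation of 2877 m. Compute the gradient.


gradient = (1077 - 883) / 2877 = 194 / 2877 = 0.0674

0.0674


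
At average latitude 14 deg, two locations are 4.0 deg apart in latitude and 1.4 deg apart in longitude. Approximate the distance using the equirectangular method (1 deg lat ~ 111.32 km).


dlat_km = 4.0 * 111.32 = 445.28
dlon_km = 1.4 * 111.32 * cos(14) ≈ 151.219
dist = sqrt(445.28^2 + 151.219^2) ≈ 470.3 km

470.3 km


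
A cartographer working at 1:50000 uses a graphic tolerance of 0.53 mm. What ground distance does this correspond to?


ground = 0.53 mm * 50000 / 1000 = 26.5 m

26.5 m


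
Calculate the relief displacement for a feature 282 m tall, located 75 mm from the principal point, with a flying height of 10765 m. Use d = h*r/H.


d = h * r / H = 282 * 75 / 10765 = 1.96 mm

1.96 mm


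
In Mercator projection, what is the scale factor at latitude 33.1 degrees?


SF = 1 / cos(33.1) = 1 / 0.837719 = 1.194

1.194


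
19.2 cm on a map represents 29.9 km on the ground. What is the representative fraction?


ground = 29.9 km = 2990000 cm; RF denominator = ground / map = 2990000 / 19.2 ≈ 155729; RF = 1:155729

1:155729


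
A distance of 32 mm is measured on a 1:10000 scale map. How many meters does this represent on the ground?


ground = 32 mm * 10000 / 1000 = 320.0 m

320.0 m


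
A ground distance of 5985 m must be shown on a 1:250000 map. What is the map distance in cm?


map_cm = 5985 * 100 / 250000 = 2.394 cm ≈ 2.39 cm

2.39 cm


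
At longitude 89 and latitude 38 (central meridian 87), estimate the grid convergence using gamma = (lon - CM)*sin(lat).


gamma = (89 - 87) * sin(38) = 2 * 0.615661 = 1.231 degrees

1.231 degrees


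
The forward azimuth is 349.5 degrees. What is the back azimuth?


back azimuth = (349.5 + 180) mod 360 = 169.5 degrees

169.5 degrees


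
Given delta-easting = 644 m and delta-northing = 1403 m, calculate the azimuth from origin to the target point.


az = atan2(644, 1403) = 24.7 deg
adjusted to 0-360: 24.7 degrees

24.7 degrees


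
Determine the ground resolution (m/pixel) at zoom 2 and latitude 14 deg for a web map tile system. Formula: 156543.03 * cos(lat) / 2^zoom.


res = 156543.03 * cos(14) / 2^2 = 156543.03 * 0.97029573 / 4 = 37973.26 m/pixel

37973.26 m/pixel


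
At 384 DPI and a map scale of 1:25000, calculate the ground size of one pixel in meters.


pixel_cm = 2.54 / 384 ≈ 0.006615 cm
ground = pixel_cm * 25000 / 100 = 2.54 * 25000 / (384 * 100) = 63500 / 38400 ≈ 1.65 m

1.65 m


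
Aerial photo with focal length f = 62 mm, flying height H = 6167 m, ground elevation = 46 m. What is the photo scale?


scale = f / (H - h) = 62 mm / 6121 m = 62 / 6121000 = 1:98726

1:98726


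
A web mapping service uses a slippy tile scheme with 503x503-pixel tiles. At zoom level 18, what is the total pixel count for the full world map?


tiles per axis = 2^18 = 262144
total tiles = 262144^2 = 68719476736
pixels per axis = 262144 * 503 = 131858432
total pixels = 131858432^2 = 17386646089498624

17386646089498624 pixels


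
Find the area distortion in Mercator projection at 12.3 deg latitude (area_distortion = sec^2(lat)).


area_distortion = 1/cos^2(12.3) = 1.048

1.048


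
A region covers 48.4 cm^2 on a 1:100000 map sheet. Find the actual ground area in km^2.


ground_area = 48.4 * (100000/100)^2 = 48400000.0 m^2 = 48.4 km^2

48.4 km^2


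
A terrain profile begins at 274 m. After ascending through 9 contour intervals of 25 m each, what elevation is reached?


elevation = 274 + 9 * 25 = 499 m

499 m


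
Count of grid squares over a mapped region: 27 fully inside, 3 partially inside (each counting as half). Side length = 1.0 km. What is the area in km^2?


effective squares = 27 + 3 * 0.5 = 28.5
area = 28.5 * 1.0 = 28.5 km^2

28.5 km^2


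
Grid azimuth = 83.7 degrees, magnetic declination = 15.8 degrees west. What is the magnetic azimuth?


magnetic azimuth = grid azimuth - declination (east +ve)
mag_az = 83.7 - -15.8 = 99.5 degrees

99.5 degrees


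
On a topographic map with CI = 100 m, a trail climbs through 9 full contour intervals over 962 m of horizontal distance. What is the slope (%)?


elevation change = 9 * 100 = 900 m
slope = 900 / 962 * 100 = 93.6%

93.6%


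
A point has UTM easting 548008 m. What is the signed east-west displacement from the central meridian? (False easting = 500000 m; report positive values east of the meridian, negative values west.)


displacement = 548008 - 500000 = 48008 m

48008 m


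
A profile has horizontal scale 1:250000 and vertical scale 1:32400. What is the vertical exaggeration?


VE = horizontal_scale / vertical_scale = 250000 / 32400 ≈ 7.7

7.7x


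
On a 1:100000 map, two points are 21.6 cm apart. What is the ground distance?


ground = 21.6 cm * 100000 / 100 = 21600.0 m = 21.6 km

21.6 km


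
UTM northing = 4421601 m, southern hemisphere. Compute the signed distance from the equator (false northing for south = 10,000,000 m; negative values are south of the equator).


For southern: actual = 4421601 - 10000000 = -5578399 m

-5578399 m


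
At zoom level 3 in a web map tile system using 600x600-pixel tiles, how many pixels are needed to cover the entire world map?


tiles per axis = 2^3 = 8
total tiles = 8^2 = 64
pixels per axis = 8 * 600 = 4800
total pixels = 4800^2 = 23040000

23040000 pixels


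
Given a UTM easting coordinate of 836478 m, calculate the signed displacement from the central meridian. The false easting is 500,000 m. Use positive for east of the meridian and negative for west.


displacement = 836478 - 500000 = 336478 m

336478 m


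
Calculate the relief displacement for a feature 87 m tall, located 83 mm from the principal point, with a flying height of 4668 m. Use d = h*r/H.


d = h * r / H = 87 * 83 / 4668 = 1.55 mm

1.55 mm


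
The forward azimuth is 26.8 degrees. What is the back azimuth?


back azimuth = (26.8 + 180) mod 360 = 206.8 degrees

206.8 degrees


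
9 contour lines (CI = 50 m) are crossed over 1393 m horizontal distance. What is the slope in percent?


elevation change = 9 * 50 = 450 m
slope = 450 / 1393 * 100 = 32.3%

32.3%


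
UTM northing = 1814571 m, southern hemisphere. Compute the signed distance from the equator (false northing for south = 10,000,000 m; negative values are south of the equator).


For southern: actual = 1814571 - 10000000 = -8185429 m

-8185429 m


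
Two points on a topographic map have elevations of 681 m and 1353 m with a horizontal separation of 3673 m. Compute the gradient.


gradient = (1353 - 681) / 3673 = 672 / 3673 = 0.183

0.183


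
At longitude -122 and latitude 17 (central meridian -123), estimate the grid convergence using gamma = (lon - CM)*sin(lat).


gamma = (-122 - -123) * sin(17) = 1 * 0.292372 = 0.292 degrees

0.292 degrees


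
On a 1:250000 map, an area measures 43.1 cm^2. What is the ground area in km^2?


ground_area = 43.1 * (250000/100)^2 = 269375000.0 m^2 = 269.375 km^2

269.375 km^2


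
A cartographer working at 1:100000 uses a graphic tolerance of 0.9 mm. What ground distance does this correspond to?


ground = 0.9 mm * 100000 / 1000 = 90.0 m

90.0 m


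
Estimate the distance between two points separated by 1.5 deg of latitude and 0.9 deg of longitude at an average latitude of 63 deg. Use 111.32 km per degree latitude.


dlat_km = 1.5 * 111.32 = 166.98
dlon_km = 0.9 * 111.32 * cos(63) ≈ 45.484
dist = sqrt(166.98^2 + 45.484^2) ≈ 173.1 km

173.1 km


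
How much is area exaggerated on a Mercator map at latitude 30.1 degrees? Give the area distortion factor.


area_distortion = 1/cos^2(30.1) = 1.336

1.336


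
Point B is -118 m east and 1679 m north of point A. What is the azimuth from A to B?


az = atan2(-118, 1679) = -4.0 deg
adjusted to 0-360: 356.0 degrees

356.0 degrees


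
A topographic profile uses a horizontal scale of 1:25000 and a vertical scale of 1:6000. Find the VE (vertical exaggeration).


VE = horizontal_scale / vertical_scale = 25000 / 6000 ≈ 4.2

4.2x


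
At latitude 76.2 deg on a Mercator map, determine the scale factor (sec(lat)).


SF = 1 / cos(76.2) = 1 / 0.238533 = 4.192

4.192


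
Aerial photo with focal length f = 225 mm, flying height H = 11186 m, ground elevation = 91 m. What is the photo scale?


scale = f / (H - h) = 225 mm / 11095 m = 225 / 11095000 = 1:49311

1:49311


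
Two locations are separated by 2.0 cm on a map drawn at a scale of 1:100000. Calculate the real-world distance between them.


ground = 2.0 cm * 100000 / 100 = 2000.0 m = 2.0 km

2.0 km


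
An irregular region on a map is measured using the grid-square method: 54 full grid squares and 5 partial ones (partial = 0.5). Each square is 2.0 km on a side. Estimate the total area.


effective squares = 54 + 5 * 0.5 = 56.5
area = 56.5 * 4.0 = 226.0 km^2

226.0 km^2
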